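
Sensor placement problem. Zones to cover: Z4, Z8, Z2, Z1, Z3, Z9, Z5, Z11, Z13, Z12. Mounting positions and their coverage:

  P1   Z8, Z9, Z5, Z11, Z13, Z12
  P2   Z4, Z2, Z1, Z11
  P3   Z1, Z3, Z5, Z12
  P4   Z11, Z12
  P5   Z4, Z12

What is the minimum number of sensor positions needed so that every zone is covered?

3

P1, P2, P3 together cover {Z4, Z8, Z2, Z1, Z3, Z9, Z5, Z11, Z13, Z12} — every zone.
No 2 of the 5 sensor positions cover everything (all 10 pairs fall short), so 3 is minimum.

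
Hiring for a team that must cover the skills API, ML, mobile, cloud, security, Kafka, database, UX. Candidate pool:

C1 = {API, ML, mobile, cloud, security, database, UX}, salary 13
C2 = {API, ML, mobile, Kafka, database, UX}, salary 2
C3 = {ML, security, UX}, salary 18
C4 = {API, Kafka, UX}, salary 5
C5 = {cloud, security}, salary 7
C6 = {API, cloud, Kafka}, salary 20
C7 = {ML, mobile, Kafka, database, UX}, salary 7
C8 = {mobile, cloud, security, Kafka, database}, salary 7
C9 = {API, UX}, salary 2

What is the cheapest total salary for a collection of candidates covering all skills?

C2, C5 cover every skill at salary 2 + 7 = 9.
Any cover uses at least 2 candidates; among all covering selections none totals below 9.

9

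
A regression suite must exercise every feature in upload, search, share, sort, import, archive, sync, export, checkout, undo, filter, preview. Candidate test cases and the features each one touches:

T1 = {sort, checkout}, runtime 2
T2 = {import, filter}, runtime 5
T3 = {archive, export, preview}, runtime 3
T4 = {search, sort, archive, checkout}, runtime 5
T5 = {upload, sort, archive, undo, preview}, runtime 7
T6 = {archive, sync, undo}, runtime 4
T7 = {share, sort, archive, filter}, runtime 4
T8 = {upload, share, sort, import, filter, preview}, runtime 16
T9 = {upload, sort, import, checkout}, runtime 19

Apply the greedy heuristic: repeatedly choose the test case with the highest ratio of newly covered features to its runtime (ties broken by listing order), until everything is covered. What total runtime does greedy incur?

30

Pick 1: T1 adds 2 new (sort, checkout) at runtime 2 (ratio 2/2).
Pick 2: T3 adds 3 new (archive, export, preview) at runtime 3 (ratio 3/3).
Pick 3: T6 adds 2 new (sync, undo) at runtime 4 (ratio 2/4).
Pick 4: T7 adds 2 new (share, filter) at runtime 4 (ratio 2/4).
Pick 5: T2 adds 1 new (import) at runtime 5 (ratio 1/5).
Pick 6: T4 adds 1 new (search) at runtime 5 (ratio 1/5).
Pick 7: T5 adds 1 new (upload) at runtime 7 (ratio 1/7).
Greedy total runtime: 2 + 3 + 4 + 4 + 5 + 5 + 7 = 30. (The true optimum is 28, so greedy overshoots here.)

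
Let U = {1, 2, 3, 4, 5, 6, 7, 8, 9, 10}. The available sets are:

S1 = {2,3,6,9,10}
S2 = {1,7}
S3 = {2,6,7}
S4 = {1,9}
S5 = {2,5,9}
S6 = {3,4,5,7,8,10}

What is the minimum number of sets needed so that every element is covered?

3

S1, S2, S6 together cover {1, 2, 3, 4, 5, 6, 7, 8, 9, 10} — every element.
No 2 of the 6 sets cover everything (all 15 pairs fall short), so 3 is minimum.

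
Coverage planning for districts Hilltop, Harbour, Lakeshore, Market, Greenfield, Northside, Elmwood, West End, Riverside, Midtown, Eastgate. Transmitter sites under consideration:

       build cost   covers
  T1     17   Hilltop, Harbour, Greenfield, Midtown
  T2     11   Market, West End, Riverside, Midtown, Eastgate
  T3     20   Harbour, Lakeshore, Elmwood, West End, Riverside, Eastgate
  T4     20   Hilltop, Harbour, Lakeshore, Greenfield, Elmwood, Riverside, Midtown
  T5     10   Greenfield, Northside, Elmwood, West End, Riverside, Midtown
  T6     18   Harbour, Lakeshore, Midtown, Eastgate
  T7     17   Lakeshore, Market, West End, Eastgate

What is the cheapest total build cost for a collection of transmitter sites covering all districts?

T2, T4, T5 cover every district at build cost 11 + 20 + 10 = 41.
Any cover uses at least 3 transmitter sites; among all covering selections none totals below 41.

41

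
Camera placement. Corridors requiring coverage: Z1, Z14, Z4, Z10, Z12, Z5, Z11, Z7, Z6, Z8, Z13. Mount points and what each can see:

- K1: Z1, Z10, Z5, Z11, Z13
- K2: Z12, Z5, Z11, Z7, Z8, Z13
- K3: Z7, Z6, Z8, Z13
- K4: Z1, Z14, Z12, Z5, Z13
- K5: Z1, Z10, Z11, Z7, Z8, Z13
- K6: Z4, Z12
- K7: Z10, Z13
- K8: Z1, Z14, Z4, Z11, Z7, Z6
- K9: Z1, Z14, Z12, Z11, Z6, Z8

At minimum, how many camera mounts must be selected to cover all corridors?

3

K1, K2, K8 together cover {Z1, Z14, Z4, Z10, Z12, Z5, Z11, Z7, Z6, Z8, Z13} — every corridor.
No 2 of the 9 camera mounts cover everything (all 36 pairs fall short), so 3 is minimum.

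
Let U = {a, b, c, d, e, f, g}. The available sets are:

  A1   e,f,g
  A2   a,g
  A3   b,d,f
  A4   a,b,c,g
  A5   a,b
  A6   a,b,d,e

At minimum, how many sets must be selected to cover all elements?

3

A1, A3, A4 together cover {a, b, c, d, e, f, g} — every element.
No 2 of the 6 sets cover everything (all 15 pairs fall short), so 3 is minimum.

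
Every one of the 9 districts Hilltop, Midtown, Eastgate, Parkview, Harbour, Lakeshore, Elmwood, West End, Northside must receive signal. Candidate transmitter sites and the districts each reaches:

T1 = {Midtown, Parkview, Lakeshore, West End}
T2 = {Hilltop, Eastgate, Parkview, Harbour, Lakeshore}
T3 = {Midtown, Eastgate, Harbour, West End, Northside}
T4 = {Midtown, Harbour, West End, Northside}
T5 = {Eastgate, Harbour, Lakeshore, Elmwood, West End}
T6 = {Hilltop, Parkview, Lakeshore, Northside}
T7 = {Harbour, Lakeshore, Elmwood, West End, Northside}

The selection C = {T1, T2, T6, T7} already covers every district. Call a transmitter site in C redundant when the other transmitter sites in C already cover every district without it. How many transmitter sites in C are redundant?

Drop T1: Midtown uncovered — not redundant.
Drop T2: Eastgate uncovered — not redundant.
Drop T6: the rest still cover every district — redundant.
Drop T7: Elmwood uncovered — not redundant.
1 redundant: T6.

1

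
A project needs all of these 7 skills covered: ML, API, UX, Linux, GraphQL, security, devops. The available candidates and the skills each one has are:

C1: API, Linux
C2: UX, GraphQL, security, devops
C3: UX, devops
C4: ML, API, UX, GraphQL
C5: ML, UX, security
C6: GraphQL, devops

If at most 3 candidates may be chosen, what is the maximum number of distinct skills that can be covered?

Choosing C1, C2, C4 covers {ML, API, UX, Linux, GraphQL, security, devops} — 7 skills.
That is all 7 skills.

7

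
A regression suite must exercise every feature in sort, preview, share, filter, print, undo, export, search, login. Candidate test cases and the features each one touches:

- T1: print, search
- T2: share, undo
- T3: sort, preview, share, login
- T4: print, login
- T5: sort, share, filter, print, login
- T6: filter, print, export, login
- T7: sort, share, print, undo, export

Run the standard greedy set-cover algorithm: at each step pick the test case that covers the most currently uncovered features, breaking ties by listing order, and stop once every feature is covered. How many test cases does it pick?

4

Pick 1: T5 covers 5 new features (sort, share, filter, print, login).
Pick 2: T7 covers 2 new features (undo, export).
Pick 3: T1 covers 1 new features (search).
Pick 4: T3 covers 1 new features (preview).
Greedy uses 4 test cases.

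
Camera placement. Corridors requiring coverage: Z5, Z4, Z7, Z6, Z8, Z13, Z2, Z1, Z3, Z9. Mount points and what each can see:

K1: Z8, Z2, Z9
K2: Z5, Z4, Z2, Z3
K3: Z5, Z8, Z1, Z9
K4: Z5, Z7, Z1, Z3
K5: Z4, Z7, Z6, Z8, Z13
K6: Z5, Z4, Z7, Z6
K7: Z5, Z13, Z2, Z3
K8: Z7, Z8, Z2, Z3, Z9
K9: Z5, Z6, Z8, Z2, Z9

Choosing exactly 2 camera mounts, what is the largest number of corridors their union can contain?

Choosing K2, K5 covers {Z5, Z4, Z7, Z6, Z8, Z13, Z2, Z3} — 8 corridors.
No choice of 2 camera mounts does better; here Z1, Z9 are left uncovered.

8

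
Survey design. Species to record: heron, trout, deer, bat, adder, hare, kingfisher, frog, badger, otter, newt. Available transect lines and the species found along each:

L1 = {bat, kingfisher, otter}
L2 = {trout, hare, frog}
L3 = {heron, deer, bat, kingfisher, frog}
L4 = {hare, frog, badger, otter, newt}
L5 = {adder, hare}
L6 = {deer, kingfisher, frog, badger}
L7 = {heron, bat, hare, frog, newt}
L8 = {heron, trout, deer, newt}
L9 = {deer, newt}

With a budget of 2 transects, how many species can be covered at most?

9

Choosing L3, L4 covers {heron, deer, bat, hare, kingfisher, frog, badger, otter, newt} — 9 species.
No choice of 2 transects does better; here trout, adder are left uncovered.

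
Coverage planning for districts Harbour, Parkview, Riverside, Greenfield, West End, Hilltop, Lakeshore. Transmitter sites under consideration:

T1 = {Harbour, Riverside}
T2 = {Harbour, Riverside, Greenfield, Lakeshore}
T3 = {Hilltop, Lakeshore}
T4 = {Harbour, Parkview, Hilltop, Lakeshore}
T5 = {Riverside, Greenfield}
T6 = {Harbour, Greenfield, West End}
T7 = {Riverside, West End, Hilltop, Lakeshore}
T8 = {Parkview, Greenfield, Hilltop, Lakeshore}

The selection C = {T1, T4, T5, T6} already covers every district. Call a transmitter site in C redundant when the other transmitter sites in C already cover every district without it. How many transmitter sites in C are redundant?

2

Drop T1: the rest still cover every district — redundant.
Drop T4: Parkview, Hilltop, Lakeshore uncovered — not redundant.
Drop T5: the rest still cover every district — redundant.
Drop T6: West End uncovered — not redundant.
2 redundant: T1, T5.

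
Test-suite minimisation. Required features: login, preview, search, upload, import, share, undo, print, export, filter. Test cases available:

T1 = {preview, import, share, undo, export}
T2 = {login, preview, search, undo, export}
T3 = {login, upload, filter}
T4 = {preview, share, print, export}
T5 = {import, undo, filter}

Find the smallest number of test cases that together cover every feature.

4

T1, T2, T3, T4 together cover {login, preview, search, upload, import, share, undo, print, export, filter} — every feature.
No 3 of the 5 test cases cover everything (all 10 triples fall short), so 4 is minimum.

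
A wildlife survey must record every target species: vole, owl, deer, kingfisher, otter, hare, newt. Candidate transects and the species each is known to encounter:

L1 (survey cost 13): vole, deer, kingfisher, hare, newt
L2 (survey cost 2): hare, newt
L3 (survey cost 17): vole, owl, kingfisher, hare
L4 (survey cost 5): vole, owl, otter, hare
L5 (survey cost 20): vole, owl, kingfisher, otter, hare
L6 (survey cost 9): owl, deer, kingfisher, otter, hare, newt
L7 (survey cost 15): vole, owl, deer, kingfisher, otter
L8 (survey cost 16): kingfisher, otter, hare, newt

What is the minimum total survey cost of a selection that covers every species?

14

L4, L6 cover every species at survey cost 5 + 9 = 14.
Any cover uses at least 2 transects; among all covering selections none totals below 14.
Greedy by coverage-per-survey cost would pick L2, L4, L6 for 16 — worse than the optimum 14.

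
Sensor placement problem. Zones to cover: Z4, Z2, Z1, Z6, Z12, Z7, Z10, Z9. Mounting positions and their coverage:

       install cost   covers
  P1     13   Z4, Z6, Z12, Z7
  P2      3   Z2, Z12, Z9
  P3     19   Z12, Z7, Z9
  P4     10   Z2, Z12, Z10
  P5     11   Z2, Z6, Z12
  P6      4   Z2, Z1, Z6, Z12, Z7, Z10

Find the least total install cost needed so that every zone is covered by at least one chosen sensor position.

P1, P2, P6 cover every zone at install cost 13 + 3 + 4 = 20.
Any cover uses at least 3 sensor positions; among all covering selections none totals below 20.

20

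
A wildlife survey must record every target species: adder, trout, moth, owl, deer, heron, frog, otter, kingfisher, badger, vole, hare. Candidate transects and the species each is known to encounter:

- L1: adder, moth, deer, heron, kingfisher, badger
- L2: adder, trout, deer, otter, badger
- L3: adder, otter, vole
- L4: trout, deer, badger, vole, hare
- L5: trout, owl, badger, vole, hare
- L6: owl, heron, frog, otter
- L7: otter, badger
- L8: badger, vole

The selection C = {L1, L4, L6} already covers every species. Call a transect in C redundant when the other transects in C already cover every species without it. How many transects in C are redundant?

0

Drop L1: adder, moth, kingfisher uncovered — not redundant.
Drop L4: trout, vole, hare uncovered — not redundant.
Drop L6: owl, frog, otter uncovered — not redundant.
None of the transects in C is redundant.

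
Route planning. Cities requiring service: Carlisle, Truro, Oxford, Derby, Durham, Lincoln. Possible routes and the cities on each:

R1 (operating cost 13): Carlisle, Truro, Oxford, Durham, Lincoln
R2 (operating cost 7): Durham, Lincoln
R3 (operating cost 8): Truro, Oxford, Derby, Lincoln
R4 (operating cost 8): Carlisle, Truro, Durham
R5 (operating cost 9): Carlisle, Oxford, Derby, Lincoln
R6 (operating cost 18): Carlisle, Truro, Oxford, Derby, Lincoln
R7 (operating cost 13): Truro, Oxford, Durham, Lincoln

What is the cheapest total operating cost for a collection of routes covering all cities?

R3, R4 cover every city at operating cost 8 + 8 = 16.
Any cover uses at least 2 routes; among all covering selections none totals below 16.

16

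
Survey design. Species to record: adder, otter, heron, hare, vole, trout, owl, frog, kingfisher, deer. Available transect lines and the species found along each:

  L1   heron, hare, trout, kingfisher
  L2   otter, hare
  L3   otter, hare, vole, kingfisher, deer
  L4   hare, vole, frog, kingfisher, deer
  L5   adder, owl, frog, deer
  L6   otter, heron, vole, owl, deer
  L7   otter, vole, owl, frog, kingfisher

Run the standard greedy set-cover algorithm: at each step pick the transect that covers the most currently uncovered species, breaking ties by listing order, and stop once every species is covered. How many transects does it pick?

3

Pick 1: L3 covers 5 new species (otter, hare, vole, kingfisher, deer).
Pick 2: L5 covers 3 new species (adder, owl, frog).
Pick 3: L1 covers 2 new species (heron, trout).
Greedy uses 3 transects.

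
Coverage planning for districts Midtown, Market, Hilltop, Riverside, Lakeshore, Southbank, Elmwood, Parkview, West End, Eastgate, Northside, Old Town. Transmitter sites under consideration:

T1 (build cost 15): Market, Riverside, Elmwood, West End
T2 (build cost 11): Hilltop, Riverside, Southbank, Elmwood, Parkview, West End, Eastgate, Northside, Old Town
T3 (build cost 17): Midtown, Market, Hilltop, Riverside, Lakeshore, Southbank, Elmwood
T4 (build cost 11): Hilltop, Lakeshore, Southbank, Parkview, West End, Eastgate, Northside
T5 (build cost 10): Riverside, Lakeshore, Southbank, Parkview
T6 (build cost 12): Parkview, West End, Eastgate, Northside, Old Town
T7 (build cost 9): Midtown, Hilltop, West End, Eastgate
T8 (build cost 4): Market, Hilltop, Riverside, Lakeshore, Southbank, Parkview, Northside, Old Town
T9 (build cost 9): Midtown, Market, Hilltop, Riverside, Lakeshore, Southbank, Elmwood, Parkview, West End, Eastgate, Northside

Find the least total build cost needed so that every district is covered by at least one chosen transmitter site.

13

T8, T9 cover every district at build cost 4 + 9 = 13.
Any cover uses at least 2 transmitter sites; among all covering selections none totals below 13.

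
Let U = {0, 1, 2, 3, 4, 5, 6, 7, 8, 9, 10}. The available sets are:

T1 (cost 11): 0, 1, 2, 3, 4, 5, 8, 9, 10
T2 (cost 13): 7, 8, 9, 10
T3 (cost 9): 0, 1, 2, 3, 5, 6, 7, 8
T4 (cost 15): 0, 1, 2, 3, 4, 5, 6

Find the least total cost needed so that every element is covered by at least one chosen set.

T1, T3 cover every element at cost 11 + 9 = 20.
Any cover uses at least 2 sets; among all covering selections none totals below 20.

20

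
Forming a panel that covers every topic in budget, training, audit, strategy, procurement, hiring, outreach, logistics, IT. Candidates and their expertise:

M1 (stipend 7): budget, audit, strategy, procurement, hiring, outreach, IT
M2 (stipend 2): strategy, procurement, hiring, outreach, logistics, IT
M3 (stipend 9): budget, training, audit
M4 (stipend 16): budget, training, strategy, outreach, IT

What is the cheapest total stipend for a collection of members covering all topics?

M2, M3 cover every topic at stipend 2 + 9 = 11.
Any cover uses at least 2 members; among all covering selections none totals below 11.

11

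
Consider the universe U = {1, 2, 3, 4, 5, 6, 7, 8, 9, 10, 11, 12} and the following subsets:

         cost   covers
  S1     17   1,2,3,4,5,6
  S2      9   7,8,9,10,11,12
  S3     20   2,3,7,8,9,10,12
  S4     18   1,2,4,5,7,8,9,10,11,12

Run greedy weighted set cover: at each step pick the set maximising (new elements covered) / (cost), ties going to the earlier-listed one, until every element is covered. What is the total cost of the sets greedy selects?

26

Pick 1: S2 adds 6 new (7, 8, 9, 10, 11, 12) at cost 9 (ratio 6/9).
Pick 2: S1 adds 6 new (1, 2, 3, 4, 5, 6) at cost 17 (ratio 6/17).
Greedy total cost: 9 + 17 = 26.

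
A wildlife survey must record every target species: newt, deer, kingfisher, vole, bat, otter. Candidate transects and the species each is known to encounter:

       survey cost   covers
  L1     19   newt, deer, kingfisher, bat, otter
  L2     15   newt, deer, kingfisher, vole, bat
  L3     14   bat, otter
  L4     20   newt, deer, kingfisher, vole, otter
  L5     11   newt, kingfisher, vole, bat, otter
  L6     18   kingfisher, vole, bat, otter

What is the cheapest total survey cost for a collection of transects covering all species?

26

L2, L5 cover every species at survey cost 15 + 11 = 26.
Any cover uses at least 2 transects; among all covering selections none totals below 26.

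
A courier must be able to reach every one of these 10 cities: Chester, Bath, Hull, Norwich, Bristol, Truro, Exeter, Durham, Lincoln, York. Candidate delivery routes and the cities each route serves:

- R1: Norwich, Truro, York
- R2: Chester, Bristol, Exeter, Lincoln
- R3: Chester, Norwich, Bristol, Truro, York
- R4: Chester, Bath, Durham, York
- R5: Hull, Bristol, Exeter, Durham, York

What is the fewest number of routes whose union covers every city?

R1, R2, R4, R5 together cover {Chester, Bath, Hull, Norwich, Bristol, Truro, Exeter, Durham, Lincoln, York} — every city.
No 3 of the 5 routes cover everything (all 10 triples fall short), so 4 is minimum.

4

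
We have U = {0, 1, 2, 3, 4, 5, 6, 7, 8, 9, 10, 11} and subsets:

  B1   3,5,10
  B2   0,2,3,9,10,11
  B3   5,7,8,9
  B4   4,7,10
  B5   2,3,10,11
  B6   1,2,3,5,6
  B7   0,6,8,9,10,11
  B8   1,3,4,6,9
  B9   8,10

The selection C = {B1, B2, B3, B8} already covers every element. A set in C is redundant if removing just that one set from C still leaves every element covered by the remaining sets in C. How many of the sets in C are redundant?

Drop B1: the rest still cover every element — redundant.
Drop B2: 0, 2, 11 uncovered — not redundant.
Drop B3: 7, 8 uncovered — not redundant.
Drop B8: 1, 4, 6 uncovered — not redundant.
1 redundant: B1.

1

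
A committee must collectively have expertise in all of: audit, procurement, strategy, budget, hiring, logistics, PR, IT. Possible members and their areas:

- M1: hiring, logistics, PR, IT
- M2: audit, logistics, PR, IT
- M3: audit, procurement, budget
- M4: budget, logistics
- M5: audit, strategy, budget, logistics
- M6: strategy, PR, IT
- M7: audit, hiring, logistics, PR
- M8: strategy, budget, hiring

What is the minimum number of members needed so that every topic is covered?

3

M1, M3, M5 together cover {audit, procurement, strategy, budget, hiring, logistics, PR, IT} — every topic.
No 2 of the 8 members cover everything (all 28 pairs fall short), so 3 is minimum.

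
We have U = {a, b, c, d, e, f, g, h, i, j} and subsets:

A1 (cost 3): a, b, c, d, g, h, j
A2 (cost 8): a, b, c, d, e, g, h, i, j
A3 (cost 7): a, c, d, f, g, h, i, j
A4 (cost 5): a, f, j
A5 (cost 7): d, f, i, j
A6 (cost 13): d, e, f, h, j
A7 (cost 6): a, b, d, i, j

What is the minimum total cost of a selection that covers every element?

13

A2, A4 cover every element at cost 8 + 5 = 13.
Any cover uses at least 2 sets; among all covering selections none totals below 13.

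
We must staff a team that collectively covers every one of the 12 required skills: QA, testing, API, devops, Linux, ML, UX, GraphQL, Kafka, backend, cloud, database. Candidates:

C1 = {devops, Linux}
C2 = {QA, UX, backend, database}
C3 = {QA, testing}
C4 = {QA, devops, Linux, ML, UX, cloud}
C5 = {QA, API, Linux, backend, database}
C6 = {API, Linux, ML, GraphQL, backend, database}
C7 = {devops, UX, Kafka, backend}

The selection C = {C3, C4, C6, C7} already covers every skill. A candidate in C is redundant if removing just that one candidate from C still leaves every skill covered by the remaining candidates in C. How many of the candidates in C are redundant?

0

Drop C3: testing uncovered — not redundant.
Drop C4: cloud uncovered — not redundant.
Drop C6: API, GraphQL, database uncovered — not redundant.
Drop C7: Kafka uncovered — not redundant.
None of the candidates in C is redundant.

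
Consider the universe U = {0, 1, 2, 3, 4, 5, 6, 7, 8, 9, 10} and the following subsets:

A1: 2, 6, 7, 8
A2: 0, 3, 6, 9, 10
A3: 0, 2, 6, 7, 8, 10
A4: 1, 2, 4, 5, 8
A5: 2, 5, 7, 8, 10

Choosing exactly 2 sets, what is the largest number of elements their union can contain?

10

Choosing A2, A4 covers {0, 1, 2, 3, 4, 5, 6, 8, 9, 10} — 10 elements.
No choice of 2 sets does better; here 7 is left uncovered.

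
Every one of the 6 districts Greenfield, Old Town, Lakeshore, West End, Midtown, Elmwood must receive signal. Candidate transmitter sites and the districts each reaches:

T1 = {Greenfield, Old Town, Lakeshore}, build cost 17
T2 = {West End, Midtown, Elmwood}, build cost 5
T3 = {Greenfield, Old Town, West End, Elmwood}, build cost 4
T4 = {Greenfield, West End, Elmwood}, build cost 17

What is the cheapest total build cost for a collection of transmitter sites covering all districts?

T1, T2 cover every district at build cost 17 + 5 = 22.
Any cover uses at least 2 transmitter sites; among all covering selections none totals below 22.

22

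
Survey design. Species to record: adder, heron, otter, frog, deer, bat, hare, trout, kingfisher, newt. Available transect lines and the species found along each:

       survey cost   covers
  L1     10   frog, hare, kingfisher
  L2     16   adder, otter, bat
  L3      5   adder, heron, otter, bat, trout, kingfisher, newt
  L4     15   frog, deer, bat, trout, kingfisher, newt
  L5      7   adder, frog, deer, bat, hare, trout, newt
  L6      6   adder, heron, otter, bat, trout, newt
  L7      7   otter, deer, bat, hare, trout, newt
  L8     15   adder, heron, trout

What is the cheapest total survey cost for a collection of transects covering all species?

L3, L5 cover every species at survey cost 5 + 7 = 12.
Any cover uses at least 2 transects; among all covering selections none totals below 12.

12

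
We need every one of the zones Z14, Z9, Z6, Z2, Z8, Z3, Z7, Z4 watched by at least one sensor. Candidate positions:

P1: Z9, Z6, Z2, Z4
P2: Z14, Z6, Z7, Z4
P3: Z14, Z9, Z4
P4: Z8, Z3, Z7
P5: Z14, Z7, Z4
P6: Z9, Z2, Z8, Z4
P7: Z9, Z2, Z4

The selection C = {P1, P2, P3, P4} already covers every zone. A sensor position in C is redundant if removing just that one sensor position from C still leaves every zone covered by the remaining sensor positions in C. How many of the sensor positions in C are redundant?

Drop P1: Z2 uncovered — not redundant.
Drop P2: the rest still cover every zone — redundant.
Drop P3: the rest still cover every zone — redundant.
Drop P4: Z8, Z3 uncovered — not redundant.
2 redundant: P2, P3.

2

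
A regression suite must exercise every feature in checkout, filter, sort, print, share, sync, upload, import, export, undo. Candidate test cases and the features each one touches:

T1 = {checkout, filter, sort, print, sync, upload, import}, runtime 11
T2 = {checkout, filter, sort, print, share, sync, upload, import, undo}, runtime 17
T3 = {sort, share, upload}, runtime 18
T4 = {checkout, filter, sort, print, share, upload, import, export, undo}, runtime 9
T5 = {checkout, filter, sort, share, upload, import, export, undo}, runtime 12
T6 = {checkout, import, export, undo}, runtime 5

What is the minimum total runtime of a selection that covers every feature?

T1, T4 cover every feature at runtime 11 + 9 = 20.
Any cover uses at least 2 test cases; among all covering selections none totals below 20.

20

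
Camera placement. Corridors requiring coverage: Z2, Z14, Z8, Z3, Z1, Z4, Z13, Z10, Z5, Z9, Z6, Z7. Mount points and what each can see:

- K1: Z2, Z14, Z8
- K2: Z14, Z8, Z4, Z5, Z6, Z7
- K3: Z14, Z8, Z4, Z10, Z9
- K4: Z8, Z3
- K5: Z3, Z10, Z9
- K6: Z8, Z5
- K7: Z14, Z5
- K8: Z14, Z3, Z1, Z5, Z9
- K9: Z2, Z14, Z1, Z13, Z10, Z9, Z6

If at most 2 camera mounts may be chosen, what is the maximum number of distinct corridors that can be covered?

11

Choosing K2, K9 covers {Z2, Z14, Z8, Z1, Z4, Z13, Z10, Z5, Z9, Z6, Z7} — 11 corridors.
No choice of 2 camera mounts does better; here Z3 is left uncovered.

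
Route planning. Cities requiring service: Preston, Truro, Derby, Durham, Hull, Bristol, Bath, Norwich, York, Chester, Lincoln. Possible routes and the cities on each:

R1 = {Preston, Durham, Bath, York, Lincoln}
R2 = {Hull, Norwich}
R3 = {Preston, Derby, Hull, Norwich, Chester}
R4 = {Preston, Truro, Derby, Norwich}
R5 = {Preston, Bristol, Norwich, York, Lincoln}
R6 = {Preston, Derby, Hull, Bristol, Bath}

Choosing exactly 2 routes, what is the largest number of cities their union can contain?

Choosing R1, R3 covers {Preston, Derby, Durham, Hull, Bath, Norwich, York, Chester, Lincoln} — 9 cities.
No choice of 2 routes does better; here Truro, Bristol are left uncovered.

9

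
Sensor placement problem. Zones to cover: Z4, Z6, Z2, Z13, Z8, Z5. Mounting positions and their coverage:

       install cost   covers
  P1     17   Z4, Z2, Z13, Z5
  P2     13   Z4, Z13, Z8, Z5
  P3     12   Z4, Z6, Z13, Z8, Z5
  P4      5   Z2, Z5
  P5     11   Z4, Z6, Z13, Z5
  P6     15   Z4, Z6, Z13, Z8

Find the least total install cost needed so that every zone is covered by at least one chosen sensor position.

P3, P4 cover every zone at install cost 12 + 5 = 17.
Any cover uses at least 2 sensor positions; among all covering selections none totals below 17.

17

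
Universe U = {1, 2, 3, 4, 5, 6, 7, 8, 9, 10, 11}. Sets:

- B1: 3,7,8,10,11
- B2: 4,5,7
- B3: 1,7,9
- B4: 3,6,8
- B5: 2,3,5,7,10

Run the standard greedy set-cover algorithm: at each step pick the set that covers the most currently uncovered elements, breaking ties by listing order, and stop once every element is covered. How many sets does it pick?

Pick 1: B1 covers 5 new elements (3, 7, 8, 10, 11).
Pick 2: B2 covers 2 new elements (4, 5).
Pick 3: B3 covers 2 new elements (1, 9).
Pick 4: B4 covers 1 new elements (6).
Pick 5: B5 covers 1 new elements (2).
Greedy uses 5 sets.

5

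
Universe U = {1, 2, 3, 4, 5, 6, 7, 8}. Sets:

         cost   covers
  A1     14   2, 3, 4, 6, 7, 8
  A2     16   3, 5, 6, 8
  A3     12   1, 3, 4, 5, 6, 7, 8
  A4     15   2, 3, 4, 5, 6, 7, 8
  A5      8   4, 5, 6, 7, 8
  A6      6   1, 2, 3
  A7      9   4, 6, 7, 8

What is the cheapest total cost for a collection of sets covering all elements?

A5, A6 cover every element at cost 8 + 6 = 14.
Any cover uses at least 2 sets; among all covering selections none totals below 14.

14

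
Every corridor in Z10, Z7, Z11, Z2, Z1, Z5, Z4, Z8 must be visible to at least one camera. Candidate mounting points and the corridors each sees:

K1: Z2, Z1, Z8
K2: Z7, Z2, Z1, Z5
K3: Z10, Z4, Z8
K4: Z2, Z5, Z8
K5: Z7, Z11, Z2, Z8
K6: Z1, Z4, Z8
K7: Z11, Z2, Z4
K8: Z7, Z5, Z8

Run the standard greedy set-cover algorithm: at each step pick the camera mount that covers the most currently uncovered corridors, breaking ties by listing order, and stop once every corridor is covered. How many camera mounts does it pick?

3

Pick 1: K2 covers 4 new corridors (Z7, Z2, Z1, Z5).
Pick 2: K3 covers 3 new corridors (Z10, Z4, Z8).
Pick 3: K5 covers 1 new corridors (Z11).
Greedy uses 3 camera mounts.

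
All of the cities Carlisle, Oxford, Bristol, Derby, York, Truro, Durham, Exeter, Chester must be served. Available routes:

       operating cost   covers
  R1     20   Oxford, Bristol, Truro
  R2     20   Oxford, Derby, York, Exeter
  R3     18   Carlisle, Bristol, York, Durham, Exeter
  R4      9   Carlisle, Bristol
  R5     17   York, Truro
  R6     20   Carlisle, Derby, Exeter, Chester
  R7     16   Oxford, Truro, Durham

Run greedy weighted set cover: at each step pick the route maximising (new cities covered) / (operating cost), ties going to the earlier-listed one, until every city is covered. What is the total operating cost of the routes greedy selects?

54

Pick 1: R3 adds 5 new (Carlisle, Bristol, York, Durham, Exeter) at operating cost 18 (ratio 5/18).
Pick 2: R7 adds 2 new (Oxford, Truro) at operating cost 16 (ratio 2/16).
Pick 3: R6 adds 2 new (Derby, Chester) at operating cost 20 (ratio 2/20).
Greedy total operating cost: 18 + 16 + 20 = 54.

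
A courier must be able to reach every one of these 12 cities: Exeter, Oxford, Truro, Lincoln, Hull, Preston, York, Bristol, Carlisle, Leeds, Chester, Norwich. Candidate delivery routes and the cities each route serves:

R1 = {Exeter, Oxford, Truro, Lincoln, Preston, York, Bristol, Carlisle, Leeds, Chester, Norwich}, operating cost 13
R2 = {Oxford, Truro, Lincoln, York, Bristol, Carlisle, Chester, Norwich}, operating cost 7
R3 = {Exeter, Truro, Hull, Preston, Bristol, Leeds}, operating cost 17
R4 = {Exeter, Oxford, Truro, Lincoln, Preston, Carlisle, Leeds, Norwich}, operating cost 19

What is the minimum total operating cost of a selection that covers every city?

R2, R3 cover every city at operating cost 7 + 17 = 24.
Any cover uses at least 2 routes; among all covering selections none totals below 24.

24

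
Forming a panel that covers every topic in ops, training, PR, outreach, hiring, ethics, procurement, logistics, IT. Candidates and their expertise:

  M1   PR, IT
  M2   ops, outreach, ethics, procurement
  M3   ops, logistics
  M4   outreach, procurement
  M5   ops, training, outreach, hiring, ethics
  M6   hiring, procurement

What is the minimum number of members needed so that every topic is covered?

M1, M2, M3, M5 together cover {ops, training, PR, outreach, hiring, ethics, procurement, logistics, IT} — every topic.
No 3 of the 6 members cover everything (all 20 triples fall short), so 4 is minimum.

4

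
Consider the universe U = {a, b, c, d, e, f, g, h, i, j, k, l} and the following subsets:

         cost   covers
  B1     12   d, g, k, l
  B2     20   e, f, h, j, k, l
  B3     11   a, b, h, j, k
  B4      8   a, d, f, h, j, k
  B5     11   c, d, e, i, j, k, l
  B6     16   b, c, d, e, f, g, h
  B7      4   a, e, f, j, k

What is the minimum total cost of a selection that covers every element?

31

B5, B6, B7 cover every element at cost 11 + 16 + 4 = 31.
Any cover uses at least 3 sets; among all covering selections none totals below 31.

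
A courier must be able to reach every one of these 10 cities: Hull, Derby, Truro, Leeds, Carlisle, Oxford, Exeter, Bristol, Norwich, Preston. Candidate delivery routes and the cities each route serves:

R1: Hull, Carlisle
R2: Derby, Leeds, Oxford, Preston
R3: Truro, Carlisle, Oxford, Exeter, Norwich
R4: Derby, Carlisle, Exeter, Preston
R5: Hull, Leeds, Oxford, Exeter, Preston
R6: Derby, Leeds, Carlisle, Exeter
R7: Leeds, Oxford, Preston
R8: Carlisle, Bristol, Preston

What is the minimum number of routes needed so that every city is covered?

4

R1, R2, R3, R8 together cover {Hull, Derby, Truro, Leeds, Carlisle, Oxford, Exeter, Bristol, Norwich, Preston} — every city.
No 3 of the 8 routes cover everything (all 56 triples fall short), so 4 is minimum.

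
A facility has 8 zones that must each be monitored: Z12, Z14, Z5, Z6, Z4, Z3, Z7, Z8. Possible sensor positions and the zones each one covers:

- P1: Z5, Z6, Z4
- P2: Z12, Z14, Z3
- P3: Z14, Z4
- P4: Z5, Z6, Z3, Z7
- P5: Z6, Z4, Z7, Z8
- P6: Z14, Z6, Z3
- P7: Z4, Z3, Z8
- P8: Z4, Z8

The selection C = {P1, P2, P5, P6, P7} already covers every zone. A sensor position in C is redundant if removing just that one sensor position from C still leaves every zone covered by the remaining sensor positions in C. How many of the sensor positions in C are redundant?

Drop P1: Z5 uncovered — not redundant.
Drop P2: Z12 uncovered — not redundant.
Drop P5: Z7 uncovered — not redundant.
Drop P6: the rest still cover every zone — redundant.
Drop P7: the rest still cover every zone — redundant.
2 redundant: P6, P7.

2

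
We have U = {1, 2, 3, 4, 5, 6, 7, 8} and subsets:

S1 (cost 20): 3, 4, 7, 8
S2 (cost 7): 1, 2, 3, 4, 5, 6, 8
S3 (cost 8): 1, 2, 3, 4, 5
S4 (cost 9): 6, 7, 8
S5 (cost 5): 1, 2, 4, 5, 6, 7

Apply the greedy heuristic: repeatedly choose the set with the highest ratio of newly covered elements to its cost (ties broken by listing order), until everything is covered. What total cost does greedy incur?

12

Pick 1: S5 adds 6 new (1, 2, 4, 5, 6, 7) at cost 5 (ratio 6/5).
Pick 2: S2 adds 2 new (3, 8) at cost 7 (ratio 2/7).
Greedy total cost: 5 + 7 = 12.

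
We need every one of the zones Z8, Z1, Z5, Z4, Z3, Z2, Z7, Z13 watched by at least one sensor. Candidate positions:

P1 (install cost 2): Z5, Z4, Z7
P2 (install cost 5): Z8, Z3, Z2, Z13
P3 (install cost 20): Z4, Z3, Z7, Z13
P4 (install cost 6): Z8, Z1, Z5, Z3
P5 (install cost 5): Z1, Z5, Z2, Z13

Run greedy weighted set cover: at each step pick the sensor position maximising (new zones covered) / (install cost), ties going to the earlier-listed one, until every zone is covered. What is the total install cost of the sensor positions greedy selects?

Pick 1: P1 adds 3 new (Z5, Z4, Z7) at install cost 2 (ratio 3/2).
Pick 2: P2 adds 4 new (Z8, Z3, Z2, Z13) at install cost 5 (ratio 4/5).
Pick 3: P5 adds 1 new (Z1) at install cost 5 (ratio 1/5).
Greedy total install cost: 2 + 5 + 5 = 12.

12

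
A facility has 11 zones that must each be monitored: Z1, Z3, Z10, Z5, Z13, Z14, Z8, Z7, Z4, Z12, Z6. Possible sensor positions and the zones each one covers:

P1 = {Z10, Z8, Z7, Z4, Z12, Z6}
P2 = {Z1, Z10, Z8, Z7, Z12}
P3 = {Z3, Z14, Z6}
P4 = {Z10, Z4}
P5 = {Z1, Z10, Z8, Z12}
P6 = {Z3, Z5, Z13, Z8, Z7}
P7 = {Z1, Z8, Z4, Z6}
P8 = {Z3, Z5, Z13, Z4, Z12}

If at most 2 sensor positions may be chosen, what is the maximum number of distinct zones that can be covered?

9

Choosing P1, P6 covers {Z3, Z10, Z5, Z13, Z8, Z7, Z4, Z12, Z6} — 9 zones.
No choice of 2 sensor positions does better; here Z1, Z14 are left uncovered.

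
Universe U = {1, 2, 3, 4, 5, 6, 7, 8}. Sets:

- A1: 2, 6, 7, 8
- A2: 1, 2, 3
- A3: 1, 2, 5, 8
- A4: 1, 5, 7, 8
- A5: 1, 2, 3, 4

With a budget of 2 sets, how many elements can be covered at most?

Choosing A1, A5 covers {1, 2, 3, 4, 6, 7, 8} — 7 elements.
No choice of 2 sets does better; here 5 is left uncovered.

7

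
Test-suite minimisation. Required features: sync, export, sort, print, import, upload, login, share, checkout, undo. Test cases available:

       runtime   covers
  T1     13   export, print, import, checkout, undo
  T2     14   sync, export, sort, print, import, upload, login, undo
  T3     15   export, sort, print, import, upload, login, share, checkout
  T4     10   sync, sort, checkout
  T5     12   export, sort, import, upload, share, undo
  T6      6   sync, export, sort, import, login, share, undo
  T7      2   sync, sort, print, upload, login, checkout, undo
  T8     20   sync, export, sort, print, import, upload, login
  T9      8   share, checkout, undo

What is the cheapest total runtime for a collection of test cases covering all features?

T6, T7 cover every feature at runtime 6 + 2 = 8.
Any cover uses at least 2 test cases; among all covering selections none totals below 8.

8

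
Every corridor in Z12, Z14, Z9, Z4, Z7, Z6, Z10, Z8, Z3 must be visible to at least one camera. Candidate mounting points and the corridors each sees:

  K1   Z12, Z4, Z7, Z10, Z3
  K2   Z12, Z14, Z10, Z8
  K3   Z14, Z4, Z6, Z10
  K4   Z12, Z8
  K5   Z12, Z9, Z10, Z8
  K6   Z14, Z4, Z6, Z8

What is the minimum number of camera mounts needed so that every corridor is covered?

K1, K3, K5 together cover {Z12, Z14, Z9, Z4, Z7, Z6, Z10, Z8, Z3} — every corridor.
No 2 of the 6 camera mounts cover everything (all 15 pairs fall short), so 3 is minimum.

3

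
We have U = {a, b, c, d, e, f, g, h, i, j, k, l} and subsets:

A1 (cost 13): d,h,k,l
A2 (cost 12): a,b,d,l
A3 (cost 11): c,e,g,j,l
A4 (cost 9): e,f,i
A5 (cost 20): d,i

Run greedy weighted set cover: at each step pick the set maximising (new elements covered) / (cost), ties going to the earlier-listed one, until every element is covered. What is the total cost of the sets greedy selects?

45

Pick 1: A3 adds 5 new (c, e, g, j, l) at cost 11 (ratio 5/11).
Pick 2: A2 adds 3 new (a, b, d) at cost 12 (ratio 3/12).
Pick 3: A4 adds 2 new (f, i) at cost 9 (ratio 2/9).
Pick 4: A1 adds 2 new (h, k) at cost 13 (ratio 2/13).
Greedy total cost: 11 + 12 + 9 + 13 = 45.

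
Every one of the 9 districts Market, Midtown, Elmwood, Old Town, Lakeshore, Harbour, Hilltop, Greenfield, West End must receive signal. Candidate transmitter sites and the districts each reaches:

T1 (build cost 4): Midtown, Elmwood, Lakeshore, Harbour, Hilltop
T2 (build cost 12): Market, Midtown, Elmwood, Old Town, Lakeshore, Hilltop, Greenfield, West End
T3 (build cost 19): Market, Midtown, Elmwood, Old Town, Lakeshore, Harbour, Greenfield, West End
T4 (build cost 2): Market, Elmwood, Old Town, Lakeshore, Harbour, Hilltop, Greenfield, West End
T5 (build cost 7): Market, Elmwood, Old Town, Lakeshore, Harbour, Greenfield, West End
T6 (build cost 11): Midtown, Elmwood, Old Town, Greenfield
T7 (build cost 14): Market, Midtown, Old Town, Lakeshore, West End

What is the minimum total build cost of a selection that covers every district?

T1, T4 cover every district at build cost 4 + 2 = 6.
Any cover uses at least 2 transmitter sites; among all covering selections none totals below 6.

6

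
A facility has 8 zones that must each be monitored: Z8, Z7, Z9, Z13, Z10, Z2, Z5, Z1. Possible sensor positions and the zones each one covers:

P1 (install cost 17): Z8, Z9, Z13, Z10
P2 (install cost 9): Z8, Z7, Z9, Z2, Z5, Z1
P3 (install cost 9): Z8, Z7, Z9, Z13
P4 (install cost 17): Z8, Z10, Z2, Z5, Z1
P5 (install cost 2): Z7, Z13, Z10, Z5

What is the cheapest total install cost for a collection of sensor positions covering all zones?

P2, P5 cover every zone at install cost 9 + 2 = 11.
Any cover uses at least 2 sensor positions; among all covering selections none totals below 11.

11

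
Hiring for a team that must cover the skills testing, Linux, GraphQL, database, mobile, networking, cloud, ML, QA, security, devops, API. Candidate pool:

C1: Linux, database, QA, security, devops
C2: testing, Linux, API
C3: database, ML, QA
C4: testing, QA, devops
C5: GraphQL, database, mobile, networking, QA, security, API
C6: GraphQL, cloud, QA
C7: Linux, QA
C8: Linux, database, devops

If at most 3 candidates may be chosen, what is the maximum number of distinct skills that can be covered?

10

Choosing C1, C2, C5 covers {testing, Linux, GraphQL, database, mobile, networking, QA, security, devops, API} — 10 skills.
No choice of 3 candidates does better; here cloud, ML are left uncovered.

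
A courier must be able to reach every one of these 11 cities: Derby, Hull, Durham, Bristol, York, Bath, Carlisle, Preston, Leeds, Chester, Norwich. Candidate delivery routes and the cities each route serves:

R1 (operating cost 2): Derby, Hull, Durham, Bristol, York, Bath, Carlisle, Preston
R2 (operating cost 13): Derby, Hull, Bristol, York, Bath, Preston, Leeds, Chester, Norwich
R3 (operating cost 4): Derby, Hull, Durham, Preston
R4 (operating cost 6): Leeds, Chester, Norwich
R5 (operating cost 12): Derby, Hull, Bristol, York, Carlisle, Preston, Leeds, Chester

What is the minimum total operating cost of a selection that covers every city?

8

R1, R4 cover every city at operating cost 2 + 6 = 8.
Any cover uses at least 2 routes; among all covering selections none totals below 8.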